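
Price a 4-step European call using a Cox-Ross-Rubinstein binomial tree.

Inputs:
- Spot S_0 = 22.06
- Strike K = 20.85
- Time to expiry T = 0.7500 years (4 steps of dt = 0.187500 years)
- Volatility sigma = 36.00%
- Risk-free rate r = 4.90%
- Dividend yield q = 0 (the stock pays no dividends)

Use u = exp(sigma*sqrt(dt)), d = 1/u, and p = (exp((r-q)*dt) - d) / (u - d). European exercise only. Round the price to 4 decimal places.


dt = T/N = 0.187500
u = exp(sigma*sqrt(dt)) = 1.168691; d = 1/u = 0.855658
p = (exp((r-q)*dt) - d) / (u - d) = 0.490593
Discount per step: exp(-r*dt) = 0.990855
Stock lattice S(k, i) with i counting down-moves:
  k=0: S(0,0) = 22.0600
  k=1: S(1,0) = 25.7813; S(1,1) = 18.8758
  k=2: S(2,0) = 30.1304; S(2,1) = 22.0600; S(2,2) = 16.1512
  k=3: S(3,0) = 35.2132; S(3,1) = 25.7813; S(3,2) = 18.8758; S(3,3) = 13.8199
  k=4: S(4,0) = 41.1533; S(4,1) = 30.1304; S(4,2) = 22.0600; S(4,3) = 16.1512; S(4,4) = 11.8251
Terminal payoffs V(N, i) = max(S_T - K, 0):
  V(4,0) = 20.303308; V(4,1) = 9.280416; V(4,2) = 1.210000; V(4,3) = 0.000000; V(4,4) = 0.000000
Backward induction: V(k, i) = exp(-r*dt) * [p * V(k+1, i) + (1-p) * V(k+1, i+1)].
  V(3,0) = exp(-r*dt) * [p*20.303308 + (1-p)*9.280416] = 14.553837
  V(3,1) = exp(-r*dt) * [p*9.280416 + (1-p)*1.210000] = 5.122012
  V(3,2) = exp(-r*dt) * [p*1.210000 + (1-p)*0.000000] = 0.588188
  V(3,3) = exp(-r*dt) * [p*0.000000 + (1-p)*0.000000] = 0.000000
  V(2,0) = exp(-r*dt) * [p*14.553837 + (1-p)*5.122012] = 9.660036
  V(2,1) = exp(-r*dt) * [p*5.122012 + (1-p)*0.588188] = 2.786728
  V(2,2) = exp(-r*dt) * [p*0.588188 + (1-p)*0.000000] = 0.285922
  V(1,0) = exp(-r*dt) * [p*9.660036 + (1-p)*2.786728] = 6.102399
  V(1,1) = exp(-r*dt) * [p*2.786728 + (1-p)*0.285922] = 1.498964
  V(0,0) = exp(-r*dt) * [p*6.102399 + (1-p)*1.498964] = 3.723013

Answer: Price = V(0,0) = 3.7230


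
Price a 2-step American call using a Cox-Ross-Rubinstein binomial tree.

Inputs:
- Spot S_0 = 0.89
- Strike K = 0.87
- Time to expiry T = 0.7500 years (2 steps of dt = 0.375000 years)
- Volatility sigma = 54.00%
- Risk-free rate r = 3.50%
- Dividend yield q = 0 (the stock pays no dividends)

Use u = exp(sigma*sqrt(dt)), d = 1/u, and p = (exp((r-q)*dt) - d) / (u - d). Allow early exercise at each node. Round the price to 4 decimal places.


Answer: Price = V(0,0) = 0.1690

Derivation:
dt = T/N = 0.375000
u = exp(sigma*sqrt(dt)) = 1.391916; d = 1/u = 0.718434
p = (exp((r-q)*dt) - d) / (u - d) = 0.437692
Discount per step: exp(-r*dt) = 0.986961
Stock lattice S(k, i) with i counting down-moves:
  k=0: S(0,0) = 0.8900
  k=1: S(1,0) = 1.2388; S(1,1) = 0.6394
  k=2: S(2,0) = 1.7243; S(2,1) = 0.8900; S(2,2) = 0.4594
Terminal payoffs V(N, i) = max(S_T - K, 0):
  V(2,0) = 0.854312; V(2,1) = 0.020000; V(2,2) = 0.000000
Backward induction: V(k, i) = exp(-r*dt) * [p * V(k+1, i) + (1-p) * V(k+1, i+1)]; then take max(V_cont, immediate exercise) for American.
  V(1,0) = exp(-r*dt) * [p*0.854312 + (1-p)*0.020000] = 0.380149; exercise = 0.368805; V(1,0) = max -> 0.380149
  V(1,1) = exp(-r*dt) * [p*0.020000 + (1-p)*0.000000] = 0.008640; exercise = 0.000000; V(1,1) = max -> 0.008640
  V(0,0) = exp(-r*dt) * [p*0.380149 + (1-p)*0.008640] = 0.169013; exercise = 0.020000; V(0,0) = max -> 0.169013


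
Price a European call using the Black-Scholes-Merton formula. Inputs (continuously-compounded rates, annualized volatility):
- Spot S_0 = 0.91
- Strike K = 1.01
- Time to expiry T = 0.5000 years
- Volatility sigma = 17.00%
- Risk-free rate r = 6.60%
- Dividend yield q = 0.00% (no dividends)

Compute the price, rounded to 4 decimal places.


d1 = (ln(S/K) + (r - q + 0.5*sigma^2) * T) / (sigma * sqrt(T)) = -0.53270938
d2 = d1 - sigma * sqrt(T) = -0.65291753
exp(-rT) = 0.96753856; exp(-qT) = 1.00000000
C = S_0 * exp(-qT) * N(d1) - K * exp(-rT) * N(d2)
N(d1) = 0.29711739; N(d2) = 0.25690472
C = 0.9100 * 1.00000000 * 0.29711739 - 1.0100 * 0.96753856 * 0.25690472 = 0.0193

Answer: Price = 0.0193


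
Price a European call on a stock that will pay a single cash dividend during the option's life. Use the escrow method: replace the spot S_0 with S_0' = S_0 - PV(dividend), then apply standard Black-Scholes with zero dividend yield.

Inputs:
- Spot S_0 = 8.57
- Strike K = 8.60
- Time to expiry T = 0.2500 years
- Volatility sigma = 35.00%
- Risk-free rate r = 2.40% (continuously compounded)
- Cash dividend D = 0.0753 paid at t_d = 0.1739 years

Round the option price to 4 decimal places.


PV(D) = D * exp(-r * t_d) = 0.0753 * 0.99583510 = 0.07498638
S_0' = S_0 - PV(D) = 8.5700 - 0.07498638 = 8.49501362
d1 = (ln(S_0'/K) + (r + sigma^2/2)*T) / (sigma*sqrt(T)) = 0.05159803
d2 = d1 - sigma*sqrt(T) = -0.12340197
exp(-rT) = 0.99401796
N(d1) = 0.52057550; N(d2) = 0.45089440
C = S_0' * N(d1) - K * exp(-rT) * N(d2) = 8.49501362 * 0.52057550 - 8.6000 * 0.99401796 * 0.45089440 = 0.5678

Answer: Price = 0.5678


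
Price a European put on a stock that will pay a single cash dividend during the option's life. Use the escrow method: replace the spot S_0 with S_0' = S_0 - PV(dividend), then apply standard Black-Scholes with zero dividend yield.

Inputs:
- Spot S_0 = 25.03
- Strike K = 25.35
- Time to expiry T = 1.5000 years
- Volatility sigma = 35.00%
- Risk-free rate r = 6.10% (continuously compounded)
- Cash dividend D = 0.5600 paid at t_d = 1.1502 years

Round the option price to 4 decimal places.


Answer: Price = 3.3914

Derivation:
PV(D) = D * exp(-r * t_d) = 0.5600 * 0.93224260 = 0.52205585
S_0' = S_0 - PV(D) = 25.0300 - 0.52205585 = 24.50794415
d1 = (ln(S_0'/K) + (r + sigma^2/2)*T) / (sigma*sqrt(T)) = 0.34897900
d2 = d1 - sigma*sqrt(T) = -0.07968170
exp(-rT) = 0.91256132
N(-d1) = 0.36355254; N(-d2) = 0.53175479
P = K * exp(-rT) * N(-d2) - S_0' * N(-d1) = 25.3500 * 0.91256132 * 0.53175479 - 24.50794415 * 0.36355254 = 3.3914


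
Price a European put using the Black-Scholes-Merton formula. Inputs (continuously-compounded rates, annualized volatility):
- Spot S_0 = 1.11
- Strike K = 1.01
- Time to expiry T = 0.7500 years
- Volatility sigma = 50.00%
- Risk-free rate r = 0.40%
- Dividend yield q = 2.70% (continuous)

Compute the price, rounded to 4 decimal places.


d1 = (ln(S/K) + (r - q + 0.5*sigma^2) * T) / (sigma * sqrt(T)) = 0.39469901
d2 = d1 - sigma * sqrt(T) = -0.03831369
exp(-rT) = 0.99700450; exp(-qT) = 0.97995365
P = K * exp(-rT) * N(-d2) - S_0 * exp(-qT) * N(-d1)
N(-d1) = 0.34653252; N(-d2) = 0.51528121
P = 1.0100 * 0.99700450 * 0.51528121 - 1.1100 * 0.97995365 * 0.34653252 = 0.1419

Answer: Price = 0.1419


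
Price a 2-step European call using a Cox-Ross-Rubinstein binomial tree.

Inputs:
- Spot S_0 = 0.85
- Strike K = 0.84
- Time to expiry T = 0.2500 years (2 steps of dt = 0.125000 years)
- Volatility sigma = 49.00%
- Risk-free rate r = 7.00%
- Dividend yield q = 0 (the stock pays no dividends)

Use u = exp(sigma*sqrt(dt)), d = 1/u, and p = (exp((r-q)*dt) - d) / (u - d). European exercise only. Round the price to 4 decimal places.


dt = T/N = 0.125000
u = exp(sigma*sqrt(dt)) = 1.189153; d = 1/u = 0.840935
p = (exp((r-q)*dt) - d) / (u - d) = 0.482036
Discount per step: exp(-r*dt) = 0.991288
Stock lattice S(k, i) with i counting down-moves:
  k=0: S(0,0) = 0.8500
  k=1: S(1,0) = 1.0108; S(1,1) = 0.7148
  k=2: S(2,0) = 1.2020; S(2,1) = 0.8500; S(2,2) = 0.6011
Terminal payoffs V(N, i) = max(S_T - K, 0):
  V(2,0) = 0.361972; V(2,1) = 0.010000; V(2,2) = 0.000000
Backward induction: V(k, i) = exp(-r*dt) * [p * V(k+1, i) + (1-p) * V(k+1, i+1)].
  V(1,0) = exp(-r*dt) * [p*0.361972 + (1-p)*0.010000] = 0.178098
  V(1,1) = exp(-r*dt) * [p*0.010000 + (1-p)*0.000000] = 0.004778
  V(0,0) = exp(-r*dt) * [p*0.178098 + (1-p)*0.004778] = 0.087555

Answer: Price = V(0,0) = 0.0876


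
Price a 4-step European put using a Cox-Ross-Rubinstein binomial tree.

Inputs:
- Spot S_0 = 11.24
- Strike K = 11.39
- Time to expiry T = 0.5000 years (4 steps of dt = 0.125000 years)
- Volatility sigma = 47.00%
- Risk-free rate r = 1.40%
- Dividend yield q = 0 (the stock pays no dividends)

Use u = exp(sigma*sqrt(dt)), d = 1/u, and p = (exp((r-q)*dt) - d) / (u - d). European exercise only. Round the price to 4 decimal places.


dt = T/N = 0.125000
u = exp(sigma*sqrt(dt)) = 1.180774; d = 1/u = 0.846902
p = (exp((r-q)*dt) - d) / (u - d) = 0.463799
Discount per step: exp(-r*dt) = 0.998252
Stock lattice S(k, i) with i counting down-moves:
  k=0: S(0,0) = 11.2400
  k=1: S(1,0) = 13.2719; S(1,1) = 9.5192
  k=2: S(2,0) = 15.6711; S(2,1) = 11.2400; S(2,2) = 8.0618
  k=3: S(3,0) = 18.5040; S(3,1) = 13.2719; S(3,2) = 9.5192; S(3,3) = 6.8276
  k=4: S(4,0) = 21.8491; S(4,1) = 15.6711; S(4,2) = 11.2400; S(4,3) = 8.0618; S(4,4) = 5.7823
Terminal payoffs V(N, i) = max(K - S_T, 0):
  V(4,0) = 0.000000; V(4,1) = 0.000000; V(4,2) = 0.150000; V(4,3) = 3.328185; V(4,4) = 5.607718
Backward induction: V(k, i) = exp(-r*dt) * [p * V(k+1, i) + (1-p) * V(k+1, i+1)].
  V(3,0) = exp(-r*dt) * [p*0.000000 + (1-p)*0.000000] = 0.000000
  V(3,1) = exp(-r*dt) * [p*0.000000 + (1-p)*0.150000] = 0.080290
  V(3,2) = exp(-r*dt) * [p*0.150000 + (1-p)*3.328185] = 1.850905
  V(3,3) = exp(-r*dt) * [p*3.328185 + (1-p)*5.607718] = 4.542517
  V(2,0) = exp(-r*dt) * [p*0.000000 + (1-p)*0.080290] = 0.042976
  V(2,1) = exp(-r*dt) * [p*0.080290 + (1-p)*1.850905] = 1.027895
  V(2,2) = exp(-r*dt) * [p*1.850905 + (1-p)*4.542517] = 3.288390
  V(1,0) = exp(-r*dt) * [p*0.042976 + (1-p)*1.027895] = 0.570092
  V(1,1) = exp(-r*dt) * [p*1.027895 + (1-p)*3.288390] = 2.236058
  V(0,0) = exp(-r*dt) * [p*0.570092 + (1-p)*2.236058] = 1.460826

Answer: Price = V(0,0) = 1.4608


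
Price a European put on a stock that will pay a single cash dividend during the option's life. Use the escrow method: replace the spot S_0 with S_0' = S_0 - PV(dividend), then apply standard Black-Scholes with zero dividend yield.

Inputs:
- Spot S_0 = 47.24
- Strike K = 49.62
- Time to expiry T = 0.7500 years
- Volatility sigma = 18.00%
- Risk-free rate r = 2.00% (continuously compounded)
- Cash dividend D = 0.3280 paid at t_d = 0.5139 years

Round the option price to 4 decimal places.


PV(D) = D * exp(-r * t_d) = 0.3280 * 0.98977464 = 0.32464608
S_0' = S_0 - PV(D) = 47.2400 - 0.32464608 = 46.91535392
d1 = (ln(S_0'/K) + (r + sigma^2/2)*T) / (sigma*sqrt(T)) = -0.18538705
d2 = d1 - sigma*sqrt(T) = -0.34127162
exp(-rT) = 0.98511194
N(-d1) = 0.57353727; N(-d2) = 0.63355044
P = K * exp(-rT) * N(-d2) - S_0' * N(-d1) = 49.6200 * 0.98511194 * 0.63355044 - 46.91535392 * 0.57353727 = 4.0610

Answer: Price = 4.0610


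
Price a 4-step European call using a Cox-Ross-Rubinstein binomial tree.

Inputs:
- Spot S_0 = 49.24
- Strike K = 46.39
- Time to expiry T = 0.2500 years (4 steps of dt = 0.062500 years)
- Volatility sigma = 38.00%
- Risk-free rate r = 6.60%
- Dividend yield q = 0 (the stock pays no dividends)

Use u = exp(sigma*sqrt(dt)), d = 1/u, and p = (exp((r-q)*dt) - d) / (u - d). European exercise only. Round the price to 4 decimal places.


Answer: Price = V(0,0) = 5.8092

Derivation:
dt = T/N = 0.062500
u = exp(sigma*sqrt(dt)) = 1.099659; d = 1/u = 0.909373
p = (exp((r-q)*dt) - d) / (u - d) = 0.497991
Discount per step: exp(-r*dt) = 0.995883
Stock lattice S(k, i) with i counting down-moves:
  k=0: S(0,0) = 49.2400
  k=1: S(1,0) = 54.1472; S(1,1) = 44.7775
  k=2: S(2,0) = 59.5435; S(2,1) = 49.2400; S(2,2) = 40.7195
  k=3: S(3,0) = 65.4775; S(3,1) = 54.1472; S(3,2) = 44.7775; S(3,3) = 37.0292
  k=4: S(4,0) = 72.0029; S(4,1) = 59.5435; S(4,2) = 49.2400; S(4,3) = 40.7195; S(4,4) = 33.6733
Terminal payoffs V(N, i) = max(S_T - K, 0):
  V(4,0) = 25.612893; V(4,1) = 13.153450; V(4,2) = 2.850000; V(4,3) = 0.000000; V(4,4) = 0.000000
Backward induction: V(k, i) = exp(-r*dt) * [p * V(k+1, i) + (1-p) * V(k+1, i+1)].
  V(3,0) = exp(-r*dt) * [p*25.612893 + (1-p)*13.153450] = 19.278447
  V(3,1) = exp(-r*dt) * [p*13.153450 + (1-p)*2.850000] = 7.948167
  V(3,2) = exp(-r*dt) * [p*2.850000 + (1-p)*0.000000] = 1.413431
  V(3,3) = exp(-r*dt) * [p*0.000000 + (1-p)*0.000000] = 0.000000
  V(2,0) = exp(-r*dt) * [p*19.278447 + (1-p)*7.948167] = 13.534593
  V(2,1) = exp(-r*dt) * [p*7.948167 + (1-p)*1.413431] = 4.648453
  V(2,2) = exp(-r*dt) * [p*1.413431 + (1-p)*0.000000] = 0.700978
  V(1,0) = exp(-r*dt) * [p*13.534593 + (1-p)*4.648453] = 9.036315
  V(1,1) = exp(-r*dt) * [p*4.648453 + (1-p)*0.700978] = 2.655805
  V(0,0) = exp(-r*dt) * [p*9.036315 + (1-p)*2.655805] = 5.809226


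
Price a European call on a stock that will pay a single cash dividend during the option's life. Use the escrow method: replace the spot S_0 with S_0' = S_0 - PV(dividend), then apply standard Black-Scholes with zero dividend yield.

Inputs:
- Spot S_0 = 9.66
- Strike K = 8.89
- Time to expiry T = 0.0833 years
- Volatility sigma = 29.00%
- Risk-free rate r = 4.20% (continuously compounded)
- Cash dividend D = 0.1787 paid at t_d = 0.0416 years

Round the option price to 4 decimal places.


Answer: Price = 0.7130

Derivation:
PV(D) = D * exp(-r * t_d) = 0.1787 * 0.99825433 = 0.17838805
S_0' = S_0 - PV(D) = 9.6600 - 0.17838805 = 9.48161195
d1 = (ln(S_0'/K) + (r + sigma^2/2)*T) / (sigma*sqrt(T)) = 0.85339869
d2 = d1 - sigma*sqrt(T) = 0.76969964
exp(-rT) = 0.99650751
N(d1) = 0.80328088; N(d2) = 0.77926096
C = S_0' * N(d1) - K * exp(-rT) * N(d2) = 9.48161195 * 0.80328088 - 8.8900 * 0.99650751 * 0.77926096 = 0.7130


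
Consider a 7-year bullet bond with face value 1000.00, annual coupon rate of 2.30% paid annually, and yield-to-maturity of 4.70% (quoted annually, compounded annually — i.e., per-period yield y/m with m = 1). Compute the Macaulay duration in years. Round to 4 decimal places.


Answer: Macaulay duration = 6.5017 years

Derivation:
Coupon per period c = face * coupon_rate / m = 23.000000
Periods per year m = 1; per-period yield y/m = 0.047000
Number of cashflows N = 7
Cashflows (t years, CF_t, discount factor 1/(1+y/m)^(m*t), PV):
  t = 1.0000: CF_t = 23.000000, DF = 0.955110, PV = 21.967526
  t = 2.0000: CF_t = 23.000000, DF = 0.912235, PV = 20.981400
  t = 3.0000: CF_t = 23.000000, DF = 0.871284, PV = 20.039542
  t = 4.0000: CF_t = 23.000000, DF = 0.832172, PV = 19.139964
  t = 5.0000: CF_t = 23.000000, DF = 0.794816, PV = 18.280768
  t = 6.0000: CF_t = 23.000000, DF = 0.759137, PV = 17.460141
  t = 7.0000: CF_t = 1023.000000, DF = 0.725059, PV = 741.735153
Price P = sum_t PV_t = 859.604494
Macaulay numerator sum_t t * PV_t:
  t * PV_t at t = 1.0000: 21.967526
  t * PV_t at t = 2.0000: 41.962801
  t * PV_t at t = 3.0000: 60.118626
  t * PV_t at t = 4.0000: 76.559855
  t * PV_t at t = 5.0000: 91.403838
  t * PV_t at t = 6.0000: 104.760846
  t * PV_t at t = 7.0000: 5192.146071
Macaulay duration D = (sum_t t * PV_t) / P = 5588.919562 / 859.604494 = 6.501734


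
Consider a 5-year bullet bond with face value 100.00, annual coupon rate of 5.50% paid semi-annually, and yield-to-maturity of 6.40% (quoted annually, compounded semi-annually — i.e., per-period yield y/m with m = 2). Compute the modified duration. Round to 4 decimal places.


Coupon per period c = face * coupon_rate / m = 2.750000
Periods per year m = 2; per-period yield y/m = 0.032000
Number of cashflows N = 10
Cashflows (t years, CF_t, discount factor 1/(1+y/m)^(m*t), PV):
  t = 0.5000: CF_t = 2.750000, DF = 0.968992, PV = 2.664729
  t = 1.0000: CF_t = 2.750000, DF = 0.938946, PV = 2.582101
  t = 1.5000: CF_t = 2.750000, DF = 0.909831, PV = 2.502036
  t = 2.0000: CF_t = 2.750000, DF = 0.881620, PV = 2.424454
  t = 2.5000: CF_t = 2.750000, DF = 0.854283, PV = 2.349277
  t = 3.0000: CF_t = 2.750000, DF = 0.827793, PV = 2.276431
  t = 3.5000: CF_t = 2.750000, DF = 0.802125, PV = 2.205844
  t = 4.0000: CF_t = 2.750000, DF = 0.777253, PV = 2.137446
  t = 4.5000: CF_t = 2.750000, DF = 0.753152, PV = 2.071168
  t = 5.0000: CF_t = 102.750000, DF = 0.729799, PV = 74.986806
Price P = sum_t PV_t = 96.200293
First compute Macaulay numerator sum_t t * PV_t:
  t * PV_t at t = 0.5000: 1.332364
  t * PV_t at t = 1.0000: 2.582101
  t * PV_t at t = 1.5000: 3.753054
  t * PV_t at t = 2.0000: 4.848908
  t * PV_t at t = 2.5000: 5.873192
  t * PV_t at t = 3.0000: 6.829293
  t * PV_t at t = 3.5000: 7.720454
  t * PV_t at t = 4.0000: 8.549783
  t * PV_t at t = 4.5000: 9.320258
  t * PV_t at t = 5.0000: 374.934032
Macaulay duration D = 425.743441 / 96.200293 = 4.425594
Modified duration = D / (1 + y/m) = 4.425594 / (1 + 0.032000) = 4.288366

Answer: Modified duration = 4.2884


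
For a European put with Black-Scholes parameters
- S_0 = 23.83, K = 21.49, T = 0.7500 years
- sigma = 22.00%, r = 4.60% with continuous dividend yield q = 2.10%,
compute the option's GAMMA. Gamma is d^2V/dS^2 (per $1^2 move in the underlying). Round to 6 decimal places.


Answer: Gamma = 0.065965

Derivation:
d1 = 0.7361613803; d2 = 0.5456357915
phi(d1) = 0.3042500685; exp(-qT) = 0.9843733826; exp(-rT) = 0.9660883397
Gamma = exp(-qT) * phi(d1) / (S * sigma * sqrt(T)) = 0.9843733826 * 0.3042500685 / (23.8300 * 0.2200 * 0.8660254038) = 0.065965


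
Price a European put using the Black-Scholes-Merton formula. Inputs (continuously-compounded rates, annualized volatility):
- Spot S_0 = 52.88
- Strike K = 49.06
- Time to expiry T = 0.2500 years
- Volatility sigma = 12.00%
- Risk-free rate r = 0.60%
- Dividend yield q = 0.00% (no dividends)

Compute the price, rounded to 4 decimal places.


Answer: Price = 0.1466

Derivation:
d1 = (ln(S/K) + (r - q + 0.5*sigma^2) * T) / (sigma * sqrt(T)) = 1.30468595
d2 = d1 - sigma * sqrt(T) = 1.24468595
exp(-rT) = 0.99850112; exp(-qT) = 1.00000000
P = K * exp(-rT) * N(-d2) - S_0 * exp(-qT) * N(-d1)
N(-d1) = 0.09599990; N(-d2) = 0.10662361
P = 49.0600 * 0.99850112 * 0.10662361 - 52.8800 * 1.00000000 * 0.09599990 = 0.1466


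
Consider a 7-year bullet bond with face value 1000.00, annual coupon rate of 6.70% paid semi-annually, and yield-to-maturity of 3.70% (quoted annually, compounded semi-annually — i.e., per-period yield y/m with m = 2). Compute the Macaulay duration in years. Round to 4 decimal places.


Answer: Macaulay duration = 5.8230 years

Derivation:
Coupon per period c = face * coupon_rate / m = 33.500000
Periods per year m = 2; per-period yield y/m = 0.018500
Number of cashflows N = 14
Cashflows (t years, CF_t, discount factor 1/(1+y/m)^(m*t), PV):
  t = 0.5000: CF_t = 33.500000, DF = 0.981836, PV = 32.891507
  t = 1.0000: CF_t = 33.500000, DF = 0.964002, PV = 32.294067
  t = 1.5000: CF_t = 33.500000, DF = 0.946492, PV = 31.707479
  t = 2.0000: CF_t = 33.500000, DF = 0.929300, PV = 31.131545
  t = 2.5000: CF_t = 33.500000, DF = 0.912420, PV = 30.566073
  t = 3.0000: CF_t = 33.500000, DF = 0.895847, PV = 30.010871
  t = 3.5000: CF_t = 33.500000, DF = 0.879575, PV = 29.465755
  t = 4.0000: CF_t = 33.500000, DF = 0.863598, PV = 28.930540
  t = 4.5000: CF_t = 33.500000, DF = 0.847912, PV = 28.405047
  t = 5.0000: CF_t = 33.500000, DF = 0.832510, PV = 27.889098
  t = 5.5000: CF_t = 33.500000, DF = 0.817389, PV = 27.382522
  t = 6.0000: CF_t = 33.500000, DF = 0.802542, PV = 26.885146
  t = 6.5000: CF_t = 33.500000, DF = 0.787964, PV = 26.396806
  t = 7.0000: CF_t = 1033.500000, DF = 0.773652, PV = 799.569122
Price P = sum_t PV_t = 1183.525578
Macaulay numerator sum_t t * PV_t:
  t * PV_t at t = 0.5000: 16.445754
  t * PV_t at t = 1.0000: 32.294067
  t * PV_t at t = 1.5000: 47.561218
  t * PV_t at t = 2.0000: 62.263090
  t * PV_t at t = 2.5000: 76.415182
  t * PV_t at t = 3.0000: 90.032614
  t * PV_t at t = 3.5000: 103.130143
  t * PV_t at t = 4.0000: 115.722160
  t * PV_t at t = 4.5000: 127.822710
  t * PV_t at t = 5.0000: 139.445492
  t * PV_t at t = 5.5000: 150.603869
  t * PV_t at t = 6.0000: 161.310879
  t * PV_t at t = 6.5000: 171.579236
  t * PV_t at t = 7.0000: 5596.983857
Macaulay duration D = (sum_t t * PV_t) / P = 6891.610269 / 1183.525578 = 5.822950


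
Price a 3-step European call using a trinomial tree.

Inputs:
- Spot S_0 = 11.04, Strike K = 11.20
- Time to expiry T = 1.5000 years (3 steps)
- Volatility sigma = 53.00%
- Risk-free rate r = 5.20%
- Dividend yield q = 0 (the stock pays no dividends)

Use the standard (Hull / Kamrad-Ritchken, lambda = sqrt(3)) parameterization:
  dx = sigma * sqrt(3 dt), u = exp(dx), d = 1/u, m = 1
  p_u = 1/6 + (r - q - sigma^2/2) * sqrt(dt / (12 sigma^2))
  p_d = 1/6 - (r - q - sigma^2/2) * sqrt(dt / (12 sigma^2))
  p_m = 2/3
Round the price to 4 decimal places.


dt = T/N = 0.500000; dx = sigma*sqrt(3*dt) = 0.649115
u = exp(dx) = 1.913846; d = 1/u = 0.522508
p_u = 0.132601, p_m = 0.666667, p_d = 0.200732
Discount per step: exp(-r*dt) = 0.974335
Stock lattice S(k, j) with j the centered position index:
  k=0: S(0,+0) = 11.0400
  k=1: S(1,-1) = 5.7685; S(1,+0) = 11.0400; S(1,+1) = 21.1289
  k=2: S(2,-2) = 3.0141; S(2,-1) = 5.7685; S(2,+0) = 11.0400; S(2,+1) = 21.1289; S(2,+2) = 40.4374
  k=3: S(3,-3) = 1.5749; S(3,-2) = 3.0141; S(3,-1) = 5.7685; S(3,+0) = 11.0400; S(3,+1) = 21.1289; S(3,+2) = 40.4374; S(3,+3) = 77.3909
Terminal payoffs V(N, j) = max(S_T - K, 0):
  V(3,-3) = 0.000000; V(3,-2) = 0.000000; V(3,-1) = 0.000000; V(3,+0) = 0.000000; V(3,+1) = 9.928859; V(3,+2) = 29.237380; V(3,+3) = 66.190914
Backward induction: V(k, j) = exp(-r*dt) * [p_u * V(k+1, j+1) + p_m * V(k+1, j) + p_d * V(k+1, j-1)]
  V(2,-2) = exp(-r*dt) * [p_u*0.000000 + p_m*0.000000 + p_d*0.000000] = 0.000000
  V(2,-1) = exp(-r*dt) * [p_u*0.000000 + p_m*0.000000 + p_d*0.000000] = 0.000000
  V(2,+0) = exp(-r*dt) * [p_u*9.928859 + p_m*0.000000 + p_d*0.000000] = 1.282787
  V(2,+1) = exp(-r*dt) * [p_u*29.237380 + p_m*9.928859 + p_d*0.000000] = 10.226764
  V(2,+2) = exp(-r*dt) * [p_u*66.190914 + p_m*29.237380 + p_d*9.928859] = 29.484952
  V(1,-1) = exp(-r*dt) * [p_u*1.282787 + p_m*0.000000 + p_d*0.000000] = 0.165733
  V(1,+0) = exp(-r*dt) * [p_u*10.226764 + p_m*1.282787 + p_d*0.000000] = 2.154519
  V(1,+1) = exp(-r*dt) * [p_u*29.484952 + p_m*10.226764 + p_d*1.282787] = 10.703144
  V(0,+0) = exp(-r*dt) * [p_u*10.703144 + p_m*2.154519 + p_d*0.165733] = 2.814720

Answer: Price = V(0,0) = 2.8147


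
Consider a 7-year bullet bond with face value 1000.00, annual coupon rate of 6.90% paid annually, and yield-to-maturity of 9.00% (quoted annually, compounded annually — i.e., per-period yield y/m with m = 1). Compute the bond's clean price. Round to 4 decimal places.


Coupon per period c = face * coupon_rate / m = 69.000000
Periods per year m = 1; per-period yield y/m = 0.090000
Number of cashflows N = 7
Cashflows (t years, CF_t, discount factor 1/(1+y/m)^(m*t), PV):
  t = 1.0000: CF_t = 69.000000, DF = 0.917431, PV = 63.302752
  t = 2.0000: CF_t = 69.000000, DF = 0.841680, PV = 58.075920
  t = 3.0000: CF_t = 69.000000, DF = 0.772183, PV = 53.280660
  t = 4.0000: CF_t = 69.000000, DF = 0.708425, PV = 48.881340
  t = 5.0000: CF_t = 69.000000, DF = 0.649931, PV = 44.845266
  t = 6.0000: CF_t = 69.000000, DF = 0.596267, PV = 41.142446
  t = 7.0000: CF_t = 1069.000000, DF = 0.547034, PV = 584.779608
Price P = sum_t PV_t = 894.307990

Answer: Price = 894.3080


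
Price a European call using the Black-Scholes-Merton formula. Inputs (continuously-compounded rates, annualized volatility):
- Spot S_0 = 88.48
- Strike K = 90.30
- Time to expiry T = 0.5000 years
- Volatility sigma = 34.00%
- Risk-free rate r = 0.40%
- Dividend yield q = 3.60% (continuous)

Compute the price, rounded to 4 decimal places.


d1 = (ln(S/K) + (r - q + 0.5*sigma^2) * T) / (sigma * sqrt(T)) = -0.03103335
d2 = d1 - sigma * sqrt(T) = -0.27144965
exp(-rT) = 0.99800200; exp(-qT) = 0.98216103
C = S_0 * exp(-qT) * N(d1) - K * exp(-rT) * N(d2)
N(d1) = 0.48762147; N(d2) = 0.39302261
C = 88.4800 * 0.98216103 * 0.48762147 - 90.3000 * 0.99800200 * 0.39302261 = 6.9561

Answer: Price = 6.9561


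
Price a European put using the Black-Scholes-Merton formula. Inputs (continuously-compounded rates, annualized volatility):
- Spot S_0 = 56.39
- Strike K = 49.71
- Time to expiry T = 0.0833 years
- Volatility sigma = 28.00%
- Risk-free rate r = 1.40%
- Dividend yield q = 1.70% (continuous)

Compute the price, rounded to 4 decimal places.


d1 = (ln(S/K) + (r - q + 0.5*sigma^2) * T) / (sigma * sqrt(T)) = 1.59753239
d2 = d1 - sigma * sqrt(T) = 1.51671952
exp(-rT) = 0.99883448; exp(-qT) = 0.99858490
P = K * exp(-rT) * N(-d2) - S_0 * exp(-qT) * N(-d1)
N(-d1) = 0.05507354; N(-d2) = 0.06466876
P = 49.7100 * 0.99883448 * 0.06466876 - 56.3900 * 0.99858490 * 0.05507354 = 0.1097

Answer: Price = 0.1097


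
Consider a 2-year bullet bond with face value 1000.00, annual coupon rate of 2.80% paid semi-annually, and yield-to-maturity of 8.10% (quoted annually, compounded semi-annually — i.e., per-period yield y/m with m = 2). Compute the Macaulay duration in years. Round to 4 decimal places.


Answer: Macaulay duration = 1.9565 years

Derivation:
Coupon per period c = face * coupon_rate / m = 14.000000
Periods per year m = 2; per-period yield y/m = 0.040500
Number of cashflows N = 4
Cashflows (t years, CF_t, discount factor 1/(1+y/m)^(m*t), PV):
  t = 0.5000: CF_t = 14.000000, DF = 0.961076, PV = 13.455070
  t = 1.0000: CF_t = 14.000000, DF = 0.923668, PV = 12.931350
  t = 1.5000: CF_t = 14.000000, DF = 0.887715, PV = 12.428015
  t = 2.0000: CF_t = 1014.000000, DF = 0.853162, PV = 865.106583
Price P = sum_t PV_t = 903.921018
Macaulay numerator sum_t t * PV_t:
  t * PV_t at t = 0.5000: 6.727535
  t * PV_t at t = 1.0000: 12.931350
  t * PV_t at t = 1.5000: 18.642023
  t * PV_t at t = 2.0000: 1730.213166
Macaulay duration D = (sum_t t * PV_t) / P = 1768.514074 / 903.921018 = 1.956492


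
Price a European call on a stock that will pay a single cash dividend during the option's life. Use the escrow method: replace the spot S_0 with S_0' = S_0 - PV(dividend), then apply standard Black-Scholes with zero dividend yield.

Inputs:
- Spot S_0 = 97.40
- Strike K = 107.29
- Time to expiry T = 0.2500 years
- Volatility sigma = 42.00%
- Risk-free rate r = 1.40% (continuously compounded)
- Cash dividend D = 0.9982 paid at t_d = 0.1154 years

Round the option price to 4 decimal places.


Answer: Price = 4.2525

Derivation:
PV(D) = D * exp(-r * t_d) = 0.9982 * 0.99838570 = 0.99658861
S_0' = S_0 - PV(D) = 97.4000 - 0.99658861 = 96.40341139
d1 = (ln(S_0'/K) + (r + sigma^2/2)*T) / (sigma*sqrt(T)) = -0.38782790
d2 = d1 - sigma*sqrt(T) = -0.59782790
exp(-rT) = 0.99650612
N(d1) = 0.34907170; N(d2) = 0.27497738
C = S_0' * N(d1) - K * exp(-rT) * N(d2) = 96.40341139 * 0.34907170 - 107.2900 * 0.99650612 * 0.27497738 = 4.2525


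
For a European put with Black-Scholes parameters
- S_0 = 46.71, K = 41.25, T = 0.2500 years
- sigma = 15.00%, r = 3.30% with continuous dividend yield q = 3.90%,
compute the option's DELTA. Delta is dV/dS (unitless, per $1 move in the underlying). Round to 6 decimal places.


d1 = 1.6749288231; d2 = 1.5999288231
phi(d1) = 0.0981133521; exp(-qT) = 0.9902973771; exp(-rT) = 0.9917839379
N(-d1) = 0.0469740988
Delta = -exp(-qT) * N(-d1) = -0.9902973771 * 0.0469740988 = -0.046518

Answer: Delta = -0.046518


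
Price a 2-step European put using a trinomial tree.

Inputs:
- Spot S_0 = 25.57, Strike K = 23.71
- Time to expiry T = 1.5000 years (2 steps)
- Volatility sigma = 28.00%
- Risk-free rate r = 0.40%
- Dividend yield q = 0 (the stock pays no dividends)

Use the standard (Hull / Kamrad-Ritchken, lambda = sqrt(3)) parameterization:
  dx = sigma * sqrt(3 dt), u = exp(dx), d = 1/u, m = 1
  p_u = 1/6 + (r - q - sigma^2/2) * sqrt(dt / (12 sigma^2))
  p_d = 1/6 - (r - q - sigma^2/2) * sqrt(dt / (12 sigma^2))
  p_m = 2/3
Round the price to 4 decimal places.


dt = T/N = 0.750000; dx = sigma*sqrt(3*dt) = 0.420000
u = exp(dx) = 1.521962; d = 1/u = 0.657047
p_u = 0.135238, p_m = 0.666667, p_d = 0.198095
Discount per step: exp(-r*dt) = 0.997004
Stock lattice S(k, j) with j the centered position index:
  k=0: S(0,+0) = 25.5700
  k=1: S(1,-1) = 16.8007; S(1,+0) = 25.5700; S(1,+1) = 38.9166
  k=2: S(2,-2) = 11.0388; S(2,-1) = 16.8007; S(2,+0) = 25.5700; S(2,+1) = 38.9166; S(2,+2) = 59.2295
Terminal payoffs V(N, j) = max(K - S_T, 0):
  V(2,-2) = 12.671162; V(2,-1) = 6.909313; V(2,+0) = 0.000000; V(2,+1) = 0.000000; V(2,+2) = 0.000000
Backward induction: V(k, j) = exp(-r*dt) * [p_u * V(k+1, j+1) + p_m * V(k+1, j) + p_d * V(k+1, j-1)]
  V(1,-1) = exp(-r*dt) * [p_u*0.000000 + p_m*6.909313 + p_d*12.671162] = 7.094988
  V(1,+0) = exp(-r*dt) * [p_u*0.000000 + p_m*0.000000 + p_d*6.909313] = 1.364602
  V(1,+1) = exp(-r*dt) * [p_u*0.000000 + p_m*0.000000 + p_d*0.000000] = 0.000000
  V(0,+0) = exp(-r*dt) * [p_u*0.000000 + p_m*1.364602 + p_d*7.094988] = 2.308283

Answer: Price = V(0,0) = 2.3083


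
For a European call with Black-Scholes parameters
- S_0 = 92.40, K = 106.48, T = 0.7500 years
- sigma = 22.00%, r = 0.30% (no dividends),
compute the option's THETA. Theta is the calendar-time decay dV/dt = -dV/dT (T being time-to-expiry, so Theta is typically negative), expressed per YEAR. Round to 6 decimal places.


d1 = -0.6373432366; d2 = -0.8278688254
phi(d1) = 0.3256142977; exp(-qT) = 1.0000000000; exp(-rT) = 0.9977525294
Theta = -S*exp(-qT)*phi(d1)*sigma/(2*sqrt(T)) - r*K*exp(-rT)*N(d2) + q*S*exp(-qT)*N(d1)
N(d1) = 0.2619506468; N(d2) = 0.2038723958; sqrt(T) = 0.8660254038
Term 1 = -92.4000 * 1.0000000000 * 0.3256142977 * 0.2200 / (2 * 0.8660254038) = -3.8215319173
Term 2 = -0.0030 * 106.4800 * 0.9977525294 * 0.2038723958 = -0.0649786316
Term 3 = 0 (no dividend yield, q = 0)
Theta = -3.8215319173 + (-0.0649786316) + (0.0000000000) = -3.886511

Answer: Theta = -3.886511


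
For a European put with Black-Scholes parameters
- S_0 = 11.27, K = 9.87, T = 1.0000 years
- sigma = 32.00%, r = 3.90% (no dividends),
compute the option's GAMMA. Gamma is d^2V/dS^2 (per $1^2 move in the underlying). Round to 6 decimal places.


d1 = 0.6963889831; d2 = 0.3763889831
phi(d1) = 0.3130421788; exp(-qT) = 1.0000000000; exp(-rT) = 0.9617507091
Gamma = exp(-qT) * phi(d1) / (S * sigma * sqrt(T)) = 1.0000000000 * 0.3130421788 / (11.2700 * 0.3200 * 1.0000000000) = 0.086802

Answer: Gamma = 0.086802


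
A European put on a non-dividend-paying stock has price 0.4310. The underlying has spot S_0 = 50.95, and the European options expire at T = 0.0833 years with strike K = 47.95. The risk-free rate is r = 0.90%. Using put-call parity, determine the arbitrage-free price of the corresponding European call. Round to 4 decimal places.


Answer: Call price = 3.4669

Derivation:
Put-call parity: C - P = S_0 * exp(-qT) - K * exp(-rT).
S_0 * exp(-qT) = 50.9500 * 1.00000000 = 50.95000000
K * exp(-rT) = 47.9500 * 0.99925058 = 47.91406536
C = P + S*exp(-qT) - K*exp(-rT)
C = 0.4310 + 50.95000000 - 47.91406536 = 3.4669


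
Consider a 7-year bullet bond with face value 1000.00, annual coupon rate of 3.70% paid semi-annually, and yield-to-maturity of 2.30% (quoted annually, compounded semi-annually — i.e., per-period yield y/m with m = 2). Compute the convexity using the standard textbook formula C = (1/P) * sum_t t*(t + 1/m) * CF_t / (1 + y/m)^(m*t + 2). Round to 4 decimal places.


Answer: Convexity = 44.2206

Derivation:
Coupon per period c = face * coupon_rate / m = 18.500000
Periods per year m = 2; per-period yield y/m = 0.011500
Number of cashflows N = 14
Cashflows (t years, CF_t, discount factor 1/(1+y/m)^(m*t), PV):
  t = 0.5000: CF_t = 18.500000, DF = 0.988631, PV = 18.289669
  t = 1.0000: CF_t = 18.500000, DF = 0.977391, PV = 18.081729
  t = 1.5000: CF_t = 18.500000, DF = 0.966279, PV = 17.876153
  t = 2.0000: CF_t = 18.500000, DF = 0.955293, PV = 17.672915
  t = 2.5000: CF_t = 18.500000, DF = 0.944432, PV = 17.471987
  t = 3.0000: CF_t = 18.500000, DF = 0.933694, PV = 17.273343
  t = 3.5000: CF_t = 18.500000, DF = 0.923079, PV = 17.076958
  t = 4.0000: CF_t = 18.500000, DF = 0.912584, PV = 16.882806
  t = 4.5000: CF_t = 18.500000, DF = 0.902209, PV = 16.690861
  t = 5.0000: CF_t = 18.500000, DF = 0.891951, PV = 16.501099
  t = 5.5000: CF_t = 18.500000, DF = 0.881810, PV = 16.313493
  t = 6.0000: CF_t = 18.500000, DF = 0.871785, PV = 16.128021
  t = 6.5000: CF_t = 18.500000, DF = 0.861873, PV = 15.944658
  t = 7.0000: CF_t = 1018.500000, DF = 0.852075, PV = 867.837902
Price P = sum_t PV_t = 1090.041594
Convexity numerator sum_t t*(t + 1/m) * CF_t / (1+y/m)^(m*t + 2):
  t = 0.5000: term = 8.938077
  t = 1.0000: term = 26.509372
  t = 1.5000: term = 52.415960
  t = 2.0000: term = 86.366717
  t = 2.5000: term = 128.077187
  t = 3.0000: term = 177.269464
  t = 3.5000: term = 233.672056
  t = 4.0000: term = 297.019773
  t = 4.5000: term = 367.053600
  t = 5.0000: term = 443.520580
  t = 5.5000: term = 526.173699
  t = 6.0000: term = 614.771769
  t = 6.5000: term = 709.079318
  t = 7.0000: term = 44531.378890
Convexity = (1/P) * sum = 48202.246463 / 1090.041594 = 44.220557


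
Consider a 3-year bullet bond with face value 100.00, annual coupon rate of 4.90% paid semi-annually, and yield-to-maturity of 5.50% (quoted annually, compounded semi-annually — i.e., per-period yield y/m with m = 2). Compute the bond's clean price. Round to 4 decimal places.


Coupon per period c = face * coupon_rate / m = 2.450000
Periods per year m = 2; per-period yield y/m = 0.027500
Number of cashflows N = 6
Cashflows (t years, CF_t, discount factor 1/(1+y/m)^(m*t), PV):
  t = 0.5000: CF_t = 2.450000, DF = 0.973236, PV = 2.384428
  t = 1.0000: CF_t = 2.450000, DF = 0.947188, PV = 2.320611
  t = 1.5000: CF_t = 2.450000, DF = 0.921838, PV = 2.258503
  t = 2.0000: CF_t = 2.450000, DF = 0.897166, PV = 2.198056
  t = 2.5000: CF_t = 2.450000, DF = 0.873154, PV = 2.139227
  t = 3.0000: CF_t = 102.450000, DF = 0.849785, PV = 87.060464
Price P = sum_t PV_t = 98.361290

Answer: Price = 98.3613


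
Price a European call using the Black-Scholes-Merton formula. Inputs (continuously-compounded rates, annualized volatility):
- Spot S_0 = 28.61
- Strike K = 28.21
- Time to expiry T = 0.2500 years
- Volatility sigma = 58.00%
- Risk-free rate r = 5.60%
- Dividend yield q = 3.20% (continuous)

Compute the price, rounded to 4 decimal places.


Answer: Price = 3.5294

Derivation:
d1 = (ln(S/K) + (r - q + 0.5*sigma^2) * T) / (sigma * sqrt(T)) = 0.21424063
d2 = d1 - sigma * sqrt(T) = -0.07575937
exp(-rT) = 0.98609754; exp(-qT) = 0.99203191
C = S_0 * exp(-qT) * N(d1) - K * exp(-rT) * N(d2)
N(d1) = 0.58482029; N(d2) = 0.46980527
C = 28.6100 * 0.99203191 * 0.58482029 - 28.2100 * 0.98609754 * 0.46980527 = 3.5294


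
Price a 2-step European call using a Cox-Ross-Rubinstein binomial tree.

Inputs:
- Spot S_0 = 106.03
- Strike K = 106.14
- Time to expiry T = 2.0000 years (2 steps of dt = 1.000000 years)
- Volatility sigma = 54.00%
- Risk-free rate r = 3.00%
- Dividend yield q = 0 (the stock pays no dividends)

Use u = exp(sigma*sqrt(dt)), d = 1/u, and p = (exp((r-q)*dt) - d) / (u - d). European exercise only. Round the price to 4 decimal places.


dt = T/N = 1.000000
u = exp(sigma*sqrt(dt)) = 1.716007; d = 1/u = 0.582748
p = (exp((r-q)*dt) - d) / (u - d) = 0.395061
Discount per step: exp(-r*dt) = 0.970446
Stock lattice S(k, i) with i counting down-moves:
  k=0: S(0,0) = 106.0300
  k=1: S(1,0) = 181.9482; S(1,1) = 61.7888
  k=2: S(2,0) = 312.2244; S(2,1) = 106.0300; S(2,2) = 36.0073
Terminal payoffs V(N, i) = max(S_T - K, 0):
  V(2,0) = 206.084373; V(2,1) = 0.000000; V(2,2) = 0.000000
Backward induction: V(k, i) = exp(-r*dt) * [p * V(k+1, i) + (1-p) * V(k+1, i+1)].
  V(1,0) = exp(-r*dt) * [p*206.084373 + (1-p)*0.000000] = 79.009695
  V(1,1) = exp(-r*dt) * [p*0.000000 + (1-p)*0.000000] = 0.000000
  V(0,0) = exp(-r*dt) * [p*79.009695 + (1-p)*0.000000] = 30.291147

Answer: Price = V(0,0) = 30.2911


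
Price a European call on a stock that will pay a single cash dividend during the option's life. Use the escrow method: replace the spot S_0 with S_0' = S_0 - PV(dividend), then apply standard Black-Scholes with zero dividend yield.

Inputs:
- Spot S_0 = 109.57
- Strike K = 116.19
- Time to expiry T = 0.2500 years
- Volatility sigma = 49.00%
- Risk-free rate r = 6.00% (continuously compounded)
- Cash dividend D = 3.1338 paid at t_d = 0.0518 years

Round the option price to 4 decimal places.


PV(D) = D * exp(-r * t_d) = 3.1338 * 0.99689682 = 3.12407527
S_0' = S_0 - PV(D) = 109.5700 - 3.12407527 = 106.44592473
d1 = (ln(S_0'/K) + (r + sigma^2/2)*T) / (sigma*sqrt(T)) = -0.17378439
d2 = d1 - sigma*sqrt(T) = -0.41878439
exp(-rT) = 0.98511194
N(d1) = 0.43101746; N(d2) = 0.33768686
C = S_0' * N(d1) - K * exp(-rT) * N(d2) = 106.44592473 * 0.43101746 - 116.1900 * 0.98511194 * 0.33768686 = 7.2284

Answer: Price = 7.2284


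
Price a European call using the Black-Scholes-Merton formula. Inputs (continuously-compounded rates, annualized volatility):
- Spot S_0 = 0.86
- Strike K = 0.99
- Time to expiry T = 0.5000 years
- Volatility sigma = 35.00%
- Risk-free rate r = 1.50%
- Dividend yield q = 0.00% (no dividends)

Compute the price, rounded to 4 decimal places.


d1 = (ln(S/K) + (r - q + 0.5*sigma^2) * T) / (sigma * sqrt(T)) = -0.41475875
d2 = d1 - sigma * sqrt(T) = -0.66224612
exp(-rT) = 0.99252805; exp(-qT) = 1.00000000
C = S_0 * exp(-qT) * N(d1) - K * exp(-rT) * N(d2)
N(d1) = 0.33915926; N(d2) = 0.25390675
C = 0.8600 * 1.00000000 * 0.33915926 - 0.9900 * 0.99252805 * 0.25390675 = 0.0422

Answer: Price = 0.0422


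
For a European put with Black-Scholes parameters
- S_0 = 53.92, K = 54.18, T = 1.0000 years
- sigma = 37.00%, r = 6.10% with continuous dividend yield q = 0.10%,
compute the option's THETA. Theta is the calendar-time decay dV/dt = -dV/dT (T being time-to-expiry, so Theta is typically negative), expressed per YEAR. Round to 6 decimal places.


Answer: Theta = -2.180407

Derivation:
d1 = 0.3341611620; d2 = -0.0358388380
phi(d1) = 0.3772789766; exp(-qT) = 0.9990004998; exp(-rT) = 0.9408232398
Theta = -S*exp(-qT)*phi(d1)*sigma/(2*sqrt(T)) + r*K*exp(-rT)*N(-d2) - q*S*exp(-qT)*N(-d1)
N(-d1) = 0.3691289747; N(-d2) = 0.5142945676; sqrt(T) = 1.0000000000
Term 1 = -53.9200 * 0.9990004998 * 0.3772789766 * 0.3700 / (2 * 1.0000000000) = -3.7596716951
Term 2 = 0.0610 * 54.1800 * 0.9408232398 * 0.5142945676 = 1.5991485525
Term 3 = -0.0010 * 53.9200 * 0.9990004998 * 0.3691289747 = -0.0198835408
Theta = -3.7596716951 + (1.5991485525) + (-0.0198835408) = -2.180407


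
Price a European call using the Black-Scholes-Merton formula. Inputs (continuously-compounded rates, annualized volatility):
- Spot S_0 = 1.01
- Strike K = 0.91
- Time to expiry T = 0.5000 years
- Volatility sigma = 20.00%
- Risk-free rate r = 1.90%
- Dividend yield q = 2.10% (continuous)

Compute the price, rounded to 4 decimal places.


d1 = (ln(S/K) + (r - q + 0.5*sigma^2) * T) / (sigma * sqrt(T)) = 0.80087628
d2 = d1 - sigma * sqrt(T) = 0.65945493
exp(-rT) = 0.99054498; exp(-qT) = 0.98955493
C = S_0 * exp(-qT) * N(d1) - K * exp(-rT) * N(d2)
N(d1) = 0.78839836; N(d2) = 0.74519816
C = 1.0100 * 0.98955493 * 0.78839836 - 0.9100 * 0.99054498 * 0.74519816 = 0.1162

Answer: Price = 0.1162


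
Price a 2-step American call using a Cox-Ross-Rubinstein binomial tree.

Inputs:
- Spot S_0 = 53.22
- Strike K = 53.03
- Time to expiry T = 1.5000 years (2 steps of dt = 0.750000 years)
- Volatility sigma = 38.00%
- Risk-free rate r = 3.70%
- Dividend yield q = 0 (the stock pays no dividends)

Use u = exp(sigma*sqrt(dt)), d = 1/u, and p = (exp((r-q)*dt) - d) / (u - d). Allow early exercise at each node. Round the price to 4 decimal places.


dt = T/N = 0.750000
u = exp(sigma*sqrt(dt)) = 1.389702; d = 1/u = 0.719579
p = (exp((r-q)*dt) - d) / (u - d) = 0.460452
Discount per step: exp(-r*dt) = 0.972631
Stock lattice S(k, i) with i counting down-moves:
  k=0: S(0,0) = 53.2200
  k=1: S(1,0) = 73.9600; S(1,1) = 38.2960
  k=2: S(2,0) = 102.7823; S(2,1) = 53.2200; S(2,2) = 27.5570
Terminal payoffs V(N, i) = max(S_T - K, 0):
  V(2,0) = 49.752342; V(2,1) = 0.190000; V(2,2) = 0.000000
Backward induction: V(k, i) = exp(-r*dt) * [p * V(k+1, i) + (1-p) * V(k+1, i+1)]; then take max(V_cont, immediate exercise) for American.
  V(1,0) = exp(-r*dt) * [p*49.752342 + (1-p)*0.190000] = 22.381316; exercise = 20.929964; V(1,0) = max -> 22.381316
  V(1,1) = exp(-r*dt) * [p*0.190000 + (1-p)*0.000000] = 0.085092; exercise = 0.000000; V(1,1) = max -> 0.085092
  V(0,0) = exp(-r*dt) * [p*22.381316 + (1-p)*0.085092] = 10.068136; exercise = 0.190000; V(0,0) = max -> 10.068136

Answer: Price = V(0,0) = 10.0681


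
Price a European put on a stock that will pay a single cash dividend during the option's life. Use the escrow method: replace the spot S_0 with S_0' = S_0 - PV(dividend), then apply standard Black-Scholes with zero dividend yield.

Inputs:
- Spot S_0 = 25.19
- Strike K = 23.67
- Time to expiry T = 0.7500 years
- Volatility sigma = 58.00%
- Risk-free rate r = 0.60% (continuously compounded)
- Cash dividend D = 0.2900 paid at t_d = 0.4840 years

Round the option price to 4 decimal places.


PV(D) = D * exp(-r * t_d) = 0.2900 * 0.99710021 = 0.28915906
S_0' = S_0 - PV(D) = 25.1900 - 0.28915906 = 24.90084094
d1 = (ln(S_0'/K) + (r + sigma^2/2)*T) / (sigma*sqrt(T)) = 0.36102937
d2 = d1 - sigma*sqrt(T) = -0.14126536
exp(-rT) = 0.99551011
N(-d1) = 0.35903875; N(-d2) = 0.55616984
P = K * exp(-rT) * N(-d2) - S_0' * N(-d1) = 23.6700 * 0.99551011 * 0.55616984 - 24.90084094 * 0.35903875 = 4.1651

Answer: Price = 4.1651
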